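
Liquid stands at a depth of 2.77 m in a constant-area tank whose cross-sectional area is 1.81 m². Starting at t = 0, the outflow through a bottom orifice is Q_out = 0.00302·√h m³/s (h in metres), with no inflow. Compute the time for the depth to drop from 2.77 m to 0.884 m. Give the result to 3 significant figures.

868 s

Accumulation of liquid (constant cross-section A): A dh/dt = −0.00302 √h.
This is separable: 2 d(√h)/dt = −0.00302/A, so √h = √h₀ − (0.00302/(2A)) t.
t = 2A(√h₀ − √h)/0.00302 = 2·1.81·(√2.77 − √0.884)/0.00302
  = 3.6200 × (1.6643 − 0.94021) / 0.00302 = 867.98 s.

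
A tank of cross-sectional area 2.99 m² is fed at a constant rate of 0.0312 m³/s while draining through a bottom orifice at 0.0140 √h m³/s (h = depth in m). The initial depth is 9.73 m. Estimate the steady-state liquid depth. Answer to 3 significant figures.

4.97 m

Level balance: A dh/dt = 0.0312 − 0.0140 √h. Setting dh/dt = 0:
Q_in = 0.0140 √h_ss ⇒ √h_ss = 0.0312/0.0140 = 2.2286.
h_ss = 2.2286² = 4.9665 m. (Since h₀ = 9.73 m > h_ss, the level will fall toward this value.)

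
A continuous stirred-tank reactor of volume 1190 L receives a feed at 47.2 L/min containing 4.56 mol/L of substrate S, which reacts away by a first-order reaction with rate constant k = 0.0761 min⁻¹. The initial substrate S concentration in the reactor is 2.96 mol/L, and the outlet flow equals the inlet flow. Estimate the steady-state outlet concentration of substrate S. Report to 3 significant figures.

Accumulation = in − out − consumed: V dC/dt = Q C_in − Q C − k V C.
At steady state: 0 = Q C_in − (Q + kV) C_ss, so C_ss = Q C_in/(Q + kV).
C_ss = 47.2·4.56/(47.2 + 0.0761·1190) = 215.23/137.76 = 1.5624 mol/L.

1.56 mol/L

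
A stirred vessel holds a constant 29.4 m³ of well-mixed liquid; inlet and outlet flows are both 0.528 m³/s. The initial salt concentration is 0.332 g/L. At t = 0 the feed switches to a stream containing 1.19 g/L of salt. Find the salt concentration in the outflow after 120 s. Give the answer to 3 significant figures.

1.09 g/L

Unsteady species balance (constant V, well mixed): V dC/dt = Q(C_in − C).
Rewrite as dC/dt + C/τ = C_in/τ, τ = V/Q = 55.682 s.
Integrating: C(t) = C_in + (C₀ − C_in) e^(−t/τ).
C(120) = 1.19 + (0.332 − 1.19)·e^(−120/55.682) = 1.19 + (-0.85800)·0.11589 = 1.0906 g/L.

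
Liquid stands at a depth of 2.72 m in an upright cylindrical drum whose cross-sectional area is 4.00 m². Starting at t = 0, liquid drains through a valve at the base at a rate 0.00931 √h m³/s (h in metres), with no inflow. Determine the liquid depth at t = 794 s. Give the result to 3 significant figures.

0.526 m

Accumulation of liquid (constant cross-section A): A dh/dt = −0.00931 √h.
∫ h^(−1/2) dh = −(0.00931/A) ∫ dt, giving 2√h = 2√h₀ − (0.00931/A) t.
√h = √2.72 − 0.00931·794/(2·4.00) = 1.6492 − 0.92402 = 0.72522.
h = 0.72522² = 0.52595 m.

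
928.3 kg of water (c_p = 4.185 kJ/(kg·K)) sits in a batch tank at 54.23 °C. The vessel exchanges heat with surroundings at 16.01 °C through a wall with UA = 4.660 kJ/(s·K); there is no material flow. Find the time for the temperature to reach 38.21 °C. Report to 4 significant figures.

Lumped-capacitance energy balance: M c_p dT/dt = UA(T_amb − T).
τ = M c_p/UA = 833.677 s; T_ss = T_amb = 16.0100 °C.
T(t) = T_ss + (T₀ − T_ss)e^(−t/τ); set T = 38.21:
t = −τ ln[(T − T_ss)/(T₀ − T_ss)] = −833.677 · ln(0.580848) = 452.909 s.

452.9 s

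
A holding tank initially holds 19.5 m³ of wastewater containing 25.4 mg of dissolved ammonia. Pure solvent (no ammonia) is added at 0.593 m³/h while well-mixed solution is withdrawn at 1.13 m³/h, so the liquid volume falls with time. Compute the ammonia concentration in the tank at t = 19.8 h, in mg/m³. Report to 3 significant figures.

0.546 mg/m³

Let m(t) be the amount of ammonia. Volume: V(t) = V₀ + (Q_in − Q_out) t = 19.5 − 0.53700 t; V(19.8) = 8.8674 m³.
Solute balance: dm/dt = 0 − Q_out C = −Q_out m/V(t).
dm/m = −Q_out dt/(V₀ − 0.53700 t); integrating gives ln(m/m₀) = −(Q_out/(Q_in−Q_out)) ln(V/V₀).
m = m₀ (V₀/V)^(Q_out/(Q_in−Q_out)) = 25.4 × (19.5/8.8674)^(-2.1043) = 4.8380 mg.
C = m/V = 4.8380/8.8674 = 0.54560 mg/m³.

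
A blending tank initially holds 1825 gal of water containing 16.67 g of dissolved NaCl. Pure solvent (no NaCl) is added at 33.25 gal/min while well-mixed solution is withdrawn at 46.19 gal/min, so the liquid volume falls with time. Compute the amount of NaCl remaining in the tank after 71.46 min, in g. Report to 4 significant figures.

1.338 g

Let m(t) be the amount of NaCl. Volume: V(t) = V₀ + (Q_in − Q_out) t = 1825 − 12.9400 t; V(71.46) = 900.308 gal.
Solute balance: dm/dt = 0 − Q_out C = −Q_out m/V(t).
Separate: dm/m = −Q_out dt/V(t) ⇒ ln(m/m₀) = −(Q_out/(Q_in−Q_out)) ln(V/V₀).
m = m₀ (V₀/V)^(Q_out/(Q_in−Q_out)) = 16.67 × (1825/900.308)^(-3.56955) = 1.33826 g.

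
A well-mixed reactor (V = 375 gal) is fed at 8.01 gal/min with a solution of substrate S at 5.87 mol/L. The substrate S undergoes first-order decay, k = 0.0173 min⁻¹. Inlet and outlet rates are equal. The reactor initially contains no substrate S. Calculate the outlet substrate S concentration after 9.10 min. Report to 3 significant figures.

0.962 mol/L

Species balance: V dC/dt = Q C_in − Q C − k V C.
This is linear with rate a = Q/V + k = 0.038660 min⁻¹.
C_ss = Q C_in/(Q + kV) = 3.2432 mol/L; C(t) = C_ss + (C₀ − C_ss) e^(−a t).
C(9.10) = 3.2432 + (-3.2432)·e^(−0.038660·9.10) = 3.2432 + (-3.2432)·0.70342 = 0.96189 mol/L.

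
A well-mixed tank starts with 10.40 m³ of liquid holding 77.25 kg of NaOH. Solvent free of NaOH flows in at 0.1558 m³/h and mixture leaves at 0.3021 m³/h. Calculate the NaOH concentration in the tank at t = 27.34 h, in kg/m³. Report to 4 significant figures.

Total volume: dV/dt = Q_in − Q_out = -0.146300 m³/h, so V(t) = 10.40 − 0.146300 t and V(27.34) = 6.40016 m³.
No NaOH enters, so dm/dt = −Q_out · (m/V).
dm/m = −Q_out dt/(V₀ − 0.146300 t); integrating gives ln(m/m₀) = −(Q_out/(Q_in−Q_out)) ln(V/V₀).
m = m₀ (V₀/V)^(Q_out/(Q_in−Q_out)) = 77.25 × (10.40/6.40016)^(-2.06494) = 28.3480 kg.
C = m/V = 28.3480/6.40016 = 4.42926 kg/m³.

4.429 kg/m³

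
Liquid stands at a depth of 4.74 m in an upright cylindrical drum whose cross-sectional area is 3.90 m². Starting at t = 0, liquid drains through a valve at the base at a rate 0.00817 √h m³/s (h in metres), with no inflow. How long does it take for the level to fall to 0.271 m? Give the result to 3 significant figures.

1580 s

A dh/dt = −Q_out = −0.00817 √h.
Separate and integrate: 2(√h − √h₀) = −(0.00817/A) t.
t = 2A(√h₀ − √h)/0.00817 = 2·3.90·(√4.74 − √0.271)/0.00817
  = 7.8000 × (2.1772 − 0.52058) / 0.00817 = 1581.6 s.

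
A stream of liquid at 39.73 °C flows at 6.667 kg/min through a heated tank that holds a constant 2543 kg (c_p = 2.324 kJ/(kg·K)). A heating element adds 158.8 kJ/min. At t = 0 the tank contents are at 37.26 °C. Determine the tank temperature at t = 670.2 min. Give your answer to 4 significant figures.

Unsteady energy balance on the tank contents: M c_p dT/dt = ṁ c_p (T_in − T) + 158.8.
τ = M/ṁ = 381.431 min; T_ss = T_in + Q̇/(ṁ c_p) = 39.73 + 158.8/(6.667·2.324) = 49.9791 °C.
Solution: T(t) = T_ss + (T₀ − T_ss) e^(−t/τ).
T(670.2) = 49.9791 + (-12.7191)·e^(−670.2/381.431) = 49.9791 + (-12.7191)·0.172550 = 47.7844 °C.

47.78 °C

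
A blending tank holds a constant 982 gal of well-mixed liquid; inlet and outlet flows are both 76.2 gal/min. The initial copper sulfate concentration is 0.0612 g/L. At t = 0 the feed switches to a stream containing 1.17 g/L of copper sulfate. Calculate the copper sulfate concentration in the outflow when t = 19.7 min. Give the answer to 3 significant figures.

0.930 g/L

Transient balance on the dissolved component: V dC/dt = Q(C_in − C).
Time constant τ = V/Q = 982/76.2 = 12.887 min.
C approaches C_in exponentially: C(t) = C_in + (C₀ − C_in) e^(−t/τ).
C(19.7) = 1.17 + (0.0612 − 1.17)·e^(−19.7/12.887) = 1.17 + (-1.1088)·0.21683 = 0.92958 g/L.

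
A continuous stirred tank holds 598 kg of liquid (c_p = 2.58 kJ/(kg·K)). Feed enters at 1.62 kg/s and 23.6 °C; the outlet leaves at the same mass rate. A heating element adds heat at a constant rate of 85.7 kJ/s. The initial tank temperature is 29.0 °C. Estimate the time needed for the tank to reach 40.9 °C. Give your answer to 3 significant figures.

572 s

Heat balance on the well-mixed liquid: M c_p dT/dt = ṁ c_p (T_in − T) + 85.7.
τ = M/ṁ = 369.14 s; T_ss = T_in + Q̇/(ṁ c_p) = 44.104 °C.
T(t) = T_ss + (T₀ − T_ss) e^(−t/τ). Set T = 40.9:
e^(−t/τ) = (40.9 − 44.104)/(29.0 − 44.104) = 0.21215
t = −369.14 · ln(0.21215) = 572.33 s.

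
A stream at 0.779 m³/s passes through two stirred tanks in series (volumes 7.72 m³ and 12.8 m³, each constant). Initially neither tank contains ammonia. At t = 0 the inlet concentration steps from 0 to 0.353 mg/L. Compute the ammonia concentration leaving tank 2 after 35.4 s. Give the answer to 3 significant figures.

Each tank obeys Vᵢ dCᵢ/dt = Q(Cᵢ₋₁ − Cᵢ), so τᵢ = Vᵢ/Q.
τ₁ = 7.72/0.779 = 9.9101 s; τ₂ = 12.8/0.779 = 16.431 s.
Tank 1: C₁ = C_in(1 − e^(−t/τ₁)). Tank 2 (τ₁ ≠ τ₂): C₂ = C_in[1 − (τ₁ e^(−t/τ₁) − τ₂ e^(−t/τ₂))/(τ₁ − τ₂)].
At t = 35.4: e^(−t/τ₁) = 0.028097, e^(−t/τ₂) = 0.11597.
C₂ = 0.353·[1 − (9.9101·0.028097 − 16.431·0.11597)/(-6.5212)] = 0.353·0.75049 = 0.26492 mg/L.

0.265 mg/L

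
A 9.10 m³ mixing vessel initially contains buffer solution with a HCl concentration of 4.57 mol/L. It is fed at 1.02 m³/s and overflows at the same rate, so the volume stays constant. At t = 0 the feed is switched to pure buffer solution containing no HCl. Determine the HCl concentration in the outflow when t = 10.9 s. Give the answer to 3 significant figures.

Species balance on the tank: V dC/dt = Q(C_in − C).
Time constant τ = V/Q = 9.10/1.02 = 8.9216 s.
Integrating: C(t) = C_in + (C₀ − C_in) e^(−t/τ).
C(10.9) = 0 + (4.57 − 0)·e^(−10.9/8.9216) = 0 + (4.5700)·0.29471 = 1.3468 mol/L.

1.35 mol/L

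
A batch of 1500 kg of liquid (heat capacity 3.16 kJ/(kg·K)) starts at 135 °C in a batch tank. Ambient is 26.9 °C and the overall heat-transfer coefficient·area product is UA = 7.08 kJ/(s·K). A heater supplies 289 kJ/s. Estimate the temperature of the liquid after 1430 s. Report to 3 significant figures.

Lumped-capacitance energy balance: M c_p dT/dt = UA(T_amb − T) + Q̇.
dT/dt = (T_ss − T)/τ with T_ss = T_amb + Q̇/UA = 26.9 + 289/7.08 = 67.719 °C, τ = M c_p/UA = 1500·3.16/7.08 = 669.49 s.
This is linear first-order; T(t) = T_ss + (T₀ − T_ss) e^(−t/τ).
T(1430) = 67.719 + (67.281)·0.11813 = 75.667 °C.

75.7 °C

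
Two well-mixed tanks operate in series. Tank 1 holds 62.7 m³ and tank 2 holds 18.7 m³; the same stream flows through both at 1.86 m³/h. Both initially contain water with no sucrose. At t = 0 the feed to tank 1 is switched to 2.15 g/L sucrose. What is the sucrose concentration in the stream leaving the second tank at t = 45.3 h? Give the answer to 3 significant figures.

1.36 g/L

Time constants: τᵢ = Vᵢ/Q for each well-mixed tank.
τ₁ = 62.7/1.86 = 33.710 h; τ₂ = 18.7/1.86 = 10.054 h.
Solving the cascade with C₁(0)=C₂(0)=0 gives C₂(t) = C_in[1 − (τ₁ e^(−t/τ₁) − τ₂ e^(−t/τ₂))/(τ₁ − τ₂)].
At t = 45.3: e^(−t/τ₁) = 0.26085, e^(−t/τ₂) = 0.011045.
C₂ = 2.15·[1 − (33.710·0.26085 − 10.054·0.011045)/(23.656)] = 2.15·0.63299 = 1.3609 g/L.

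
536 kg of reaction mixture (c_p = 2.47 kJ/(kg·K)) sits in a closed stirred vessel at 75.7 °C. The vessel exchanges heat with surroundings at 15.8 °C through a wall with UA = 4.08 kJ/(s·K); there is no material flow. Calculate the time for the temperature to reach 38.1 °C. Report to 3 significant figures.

First-law balance (no shaft work): M c_p dT/dt = −UA(T − T_amb).
τ = M c_p/UA = 324.49 s; T_ss = T_amb = 15.800 °C.
T(t) = T_ss + (T₀ − T_ss)e^(−t/τ); set T = 38.1:
t = −τ ln[(T − T_ss)/(T₀ − T_ss)] = −324.49 · ln(0.37229) = 320.63 s.

321 s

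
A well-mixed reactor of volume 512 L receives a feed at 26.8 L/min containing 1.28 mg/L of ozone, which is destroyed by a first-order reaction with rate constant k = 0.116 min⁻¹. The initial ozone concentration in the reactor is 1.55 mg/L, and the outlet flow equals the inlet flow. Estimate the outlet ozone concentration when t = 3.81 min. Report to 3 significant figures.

V dC/dt = Q(C_in − C) − k V C.
dC/dt = (Q/V) C_in − (Q/V + k) C; effective rate a = Q/V + k = 0.052344 + 0.116 = 0.16834 min⁻¹.
C_ss = Q C_in/(Q + kV) = 0.39800 mg/L; C(t) = C_ss + (C₀ − C_ss) e^(−a t).
C(3.81) = 0.39800 + (1.1520)·e^(−0.16834·3.81) = 0.39800 + (1.1520)·0.52656 = 1.0046 mg/L.

1.00 mg/L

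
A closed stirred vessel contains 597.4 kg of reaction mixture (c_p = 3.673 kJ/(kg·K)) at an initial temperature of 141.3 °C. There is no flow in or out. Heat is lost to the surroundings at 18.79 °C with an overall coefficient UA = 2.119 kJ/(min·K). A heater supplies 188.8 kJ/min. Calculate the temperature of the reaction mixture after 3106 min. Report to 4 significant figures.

Lumped-capacitance energy balance: M c_p dT/dt = UA(T_amb − T) + Q̇.
dT/dt = (T_ss − T)/τ with T_ss = T_amb + Q̇/UA = 18.79 + 188.8/2.119 = 107.889 °C, τ = M c_p/UA = 597.4·3.673/2.119 = 1035.51 min.
T approaches T_ss exponentially: T(t) = T_ss + (T₀ − T_ss) e^(−t/τ).
T(3106) = 107.889 + (33.4114)·0.0498129 = 109.553 °C.

109.6 °C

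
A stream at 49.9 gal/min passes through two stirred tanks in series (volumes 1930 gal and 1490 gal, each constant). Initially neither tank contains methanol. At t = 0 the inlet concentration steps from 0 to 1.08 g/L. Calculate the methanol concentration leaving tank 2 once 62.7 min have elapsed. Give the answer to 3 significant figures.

0.591 g/L

Time constants: τᵢ = Vᵢ/Q for each well-mixed tank.
τ₁ = 1930/49.9 = 38.677 min; τ₂ = 1490/49.9 = 29.860 min.
Solving the cascade with C₁(0)=C₂(0)=0 gives C₂(t) = C_in[1 − (τ₁ e^(−t/τ₁) − τ₂ e^(−t/τ₂))/(τ₁ − τ₂)].
At t = 62.7: e^(−t/τ₁) = 0.19768, e^(−t/τ₂) = 0.12248.
C₂ = 1.08·[1 − (38.677·0.19768 − 29.860·0.12248)/(8.8176)] = 1.08·0.54766 = 0.59147 g/L.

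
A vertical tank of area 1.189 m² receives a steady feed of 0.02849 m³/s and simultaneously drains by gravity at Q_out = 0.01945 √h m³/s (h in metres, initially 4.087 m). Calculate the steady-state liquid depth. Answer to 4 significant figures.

2.146 m

Level balance: A dh/dt = 0.02849 − 0.01945 √h. Setting dh/dt = 0:
Q_in = 0.01945 √h_ss ⇒ √h_ss = 0.02849/0.01945 = 1.46478.
h_ss = 1.46478² = 2.14558 m. (Since h₀ = 4.087 m > h_ss, the level will fall toward this value.)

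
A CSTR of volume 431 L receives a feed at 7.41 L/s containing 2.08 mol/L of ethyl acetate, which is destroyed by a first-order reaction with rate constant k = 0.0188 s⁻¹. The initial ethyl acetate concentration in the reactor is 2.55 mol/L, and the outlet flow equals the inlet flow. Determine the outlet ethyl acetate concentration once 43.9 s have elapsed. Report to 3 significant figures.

Accumulation = in − out − consumed: V dC/dt = Q C_in − Q C − k V C.
This is linear with rate a = Q/V + k = 0.035993 s⁻¹.
C_ss = Q C_in/(Q + kV) = 0.99355 mol/L; C(t) = C_ss + (C₀ − C_ss) e^(−a t).
C(43.9) = 0.99355 + (1.5564)·e^(−0.035993·43.9) = 0.99355 + (1.5564)·0.20596 = 1.3141 mol/L.

1.31 mol/L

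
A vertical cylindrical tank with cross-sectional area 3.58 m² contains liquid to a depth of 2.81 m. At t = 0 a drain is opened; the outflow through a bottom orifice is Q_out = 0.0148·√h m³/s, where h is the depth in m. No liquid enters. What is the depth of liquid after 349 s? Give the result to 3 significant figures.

0.912 m

Unsteady balance on liquid volume: A dh/dt = −0.0148 √h.
This is separable: 2 d(√h)/dt = −0.0148/A, so √h = √h₀ − (0.0148/(2A)) t.
√h = √2.81 − 0.0148·349/(2·3.58) = 1.6763 − 0.72140 = 0.95491.
h = 0.95491² = 0.91185 m.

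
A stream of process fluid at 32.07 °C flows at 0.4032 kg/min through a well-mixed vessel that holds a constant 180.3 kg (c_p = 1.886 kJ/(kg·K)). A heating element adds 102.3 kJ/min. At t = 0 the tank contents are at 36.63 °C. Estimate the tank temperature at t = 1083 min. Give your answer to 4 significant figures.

M c_p dT/dt = ṁ c_p (T_in − T) + Q̇.
τ = M/ṁ = 447.173 min; T_ss = T_in + Q̇/(ṁ c_p) = 32.07 + 102.3/(0.4032·1.886) = 166.598 °C.
Integrating: T(t) = T_ss + (T₀ − T_ss) e^(−t/τ).
T(1083) = 166.598 + (-129.968)·e^(−1083/447.173) = 166.598 + (-129.968)·0.0887543 = 155.063 °C.

155.1 °C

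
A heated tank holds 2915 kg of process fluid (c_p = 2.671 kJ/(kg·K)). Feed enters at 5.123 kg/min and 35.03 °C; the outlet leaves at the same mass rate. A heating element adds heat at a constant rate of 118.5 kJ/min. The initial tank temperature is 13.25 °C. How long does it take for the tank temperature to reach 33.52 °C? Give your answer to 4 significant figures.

M c_p dT/dt = ṁ c_p (T_in − T) + Q̇.
τ = M/ṁ = 569.003 min; T_ss = T_in + Q̇/(ṁ c_p) = 43.6900 °C.
T(t) = T_ss + (T₀ − T_ss) e^(−t/τ). Set T = 33.52:
e^(−t/τ) = (33.52 − 43.6900)/(13.25 − 43.6900) = 0.334101
t = −569.003 · ln(0.334101) = 623.805 min.

623.8 min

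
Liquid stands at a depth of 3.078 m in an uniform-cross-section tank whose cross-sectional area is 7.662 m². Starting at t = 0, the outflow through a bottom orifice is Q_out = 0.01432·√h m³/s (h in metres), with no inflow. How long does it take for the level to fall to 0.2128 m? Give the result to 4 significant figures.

1384 s

A dh/dt = −Q_out = −0.01432 √h.
∫ h^(−1/2) dh = −(0.01432/A) ∫ dt, giving 2√h = 2√h₀ − (0.01432/A) t.
t = 2A(√h₀ − √h)/0.01432 = 2·7.662·(√3.078 − √0.2128)/0.01432
  = 15.3240 × (1.75442 − 0.461303) / 0.01432 = 1383.78 s.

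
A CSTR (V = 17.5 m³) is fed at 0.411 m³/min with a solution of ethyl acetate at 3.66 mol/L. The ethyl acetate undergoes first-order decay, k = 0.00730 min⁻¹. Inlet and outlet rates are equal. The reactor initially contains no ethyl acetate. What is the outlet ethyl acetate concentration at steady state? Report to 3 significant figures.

2.79 mol/L

V dC/dt = Q(C_in − C) − k V C.
At steady state: 0 = Q C_in − (Q + kV) C_ss, so C_ss = Q C_in/(Q + kV).
C_ss = 0.411·3.66/(0.411 + 0.00730·17.5) = 1.5043/0.53875 = 2.7921 mol/L.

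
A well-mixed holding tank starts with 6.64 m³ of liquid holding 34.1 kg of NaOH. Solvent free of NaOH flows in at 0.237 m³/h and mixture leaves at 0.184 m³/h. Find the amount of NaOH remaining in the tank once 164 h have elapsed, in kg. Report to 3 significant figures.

1.87 kg

Total volume: dV/dt = Q_in − Q_out = 0.053000 m³/h, so V(t) = 6.64 + 0.053000 t and V(164) = 15.332 m³.
No NaOH enters, so dm/dt = −Q_out · (m/V).
dm/m = −Q_out dt/(V₀ + 0.053000 t); integrating gives ln(m/m₀) = −(Q_out/(Q_in−Q_out)) ln(V/V₀).
m = m₀ (V₀/V)^(Q_out/(Q_in−Q_out)) = 34.1 × (6.64/15.332)^(3.4717) = 1.8665 kg.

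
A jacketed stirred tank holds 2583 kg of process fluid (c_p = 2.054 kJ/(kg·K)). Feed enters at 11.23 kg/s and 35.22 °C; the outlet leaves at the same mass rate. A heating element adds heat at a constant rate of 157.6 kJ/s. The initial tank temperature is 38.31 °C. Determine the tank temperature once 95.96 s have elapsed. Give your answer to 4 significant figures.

M c_p dT/dt = ṁ c_p (T_in − T) + Q̇.
τ = M/ṁ = 230.009 s; T_ss = T_in + Q̇/(ṁ c_p) = 35.22 + 157.6/(11.23·2.054) = 42.0524 °C.
This is linear first-order; T(t) = T_ss + (T₀ − T_ss) e^(−t/τ).
T(95.96) = 42.0524 + (-3.74244)·e^(−95.96/230.009) = 42.0524 + (-3.74244)·0.658888 = 39.5866 °C.

39.59 °C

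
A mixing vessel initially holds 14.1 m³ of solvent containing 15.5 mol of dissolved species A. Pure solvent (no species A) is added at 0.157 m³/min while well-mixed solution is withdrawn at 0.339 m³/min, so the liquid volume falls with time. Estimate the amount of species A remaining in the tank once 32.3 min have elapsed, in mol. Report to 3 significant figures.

Let m(t) be the amount of species A. Volume: V(t) = V₀ + (Q_in − Q_out) t = 14.1 − 0.18200 t; V(32.3) = 8.2214 m³.
No species A enters, so dm/dt = −Q_out · (m/V).
Separate: dm/m = −Q_out dt/V(t) ⇒ ln(m/m₀) = −(Q_out/(Q_in−Q_out)) ln(V/V₀).
m = m₀ (V₀/V)^(Q_out/(Q_in−Q_out)) = 15.5 × (14.1/8.2214)^(-1.8626) = 5.6750 mol.

5.67 mol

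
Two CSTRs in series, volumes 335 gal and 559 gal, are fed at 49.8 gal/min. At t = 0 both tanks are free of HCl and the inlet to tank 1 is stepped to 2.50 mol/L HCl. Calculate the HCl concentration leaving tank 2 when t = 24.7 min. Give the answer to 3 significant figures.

Time constants: τᵢ = Vᵢ/Q for each well-mixed tank.
τ₁ = 335/49.8 = 6.7269 min; τ₂ = 559/49.8 = 11.225 min.
Tank 1: C₁ = C_in(1 − e^(−t/τ₁)). Tank 2 (τ₁ ≠ τ₂): C₂ = C_in[1 − (τ₁ e^(−t/τ₁) − τ₂ e^(−t/τ₂))/(τ₁ − τ₂)].
At t = 24.7: e^(−t/τ₁) = 0.025430, e^(−t/τ₂) = 0.11075.
C₂ = 2.50·[1 − (6.7269·0.025430 − 11.225·0.11075)/(-4.4980)] = 2.50·0.76165 = 1.9041 mol/L.

1.90 mol/L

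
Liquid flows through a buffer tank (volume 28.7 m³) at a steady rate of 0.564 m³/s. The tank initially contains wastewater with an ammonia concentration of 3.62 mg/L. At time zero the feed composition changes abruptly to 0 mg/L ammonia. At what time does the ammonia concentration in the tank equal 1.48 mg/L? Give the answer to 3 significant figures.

Transient balance on the dissolved component: V dC/dt = Q(C_in − C), so τ = V/Q = 50.887 s.
C(t) = C_in + (C₀ − C_in) e^(−t/τ). Set C = 1.48 and solve for t:
e^(−t/τ) = (C − C_in)/(C₀ − C_in) = (1.48 − 0)/(3.62 − 0) = 0.40884
t = −τ ln(…) = 50.887 × 0.89443 = 45.515 s.

45.5 s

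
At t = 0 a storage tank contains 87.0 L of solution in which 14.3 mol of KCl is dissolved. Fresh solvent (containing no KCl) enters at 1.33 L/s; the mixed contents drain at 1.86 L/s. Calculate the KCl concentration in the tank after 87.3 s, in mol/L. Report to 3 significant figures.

0.0245 mol/L

Let m(t) be the amount of KCl. Volume: V(t) = V₀ + (Q_in − Q_out) t = 87.0 − 0.53000 t; V(87.3) = 40.731 L.
Species balance (pure solvent in): dm/dt = −Q_out · m/V(t).
dm/m = −Q_out dt/(V₀ − 0.53000 t); integrating gives ln(m/m₀) = −(Q_out/(Q_in−Q_out)) ln(V/V₀).
m = m₀ (V₀/V)^(Q_out/(Q_in−Q_out)) = 14.3 × (87.0/40.731)^(-3.5094) = 0.99689 mol.
C = m/V = 0.99689/40.731 = 0.024475 mol/L.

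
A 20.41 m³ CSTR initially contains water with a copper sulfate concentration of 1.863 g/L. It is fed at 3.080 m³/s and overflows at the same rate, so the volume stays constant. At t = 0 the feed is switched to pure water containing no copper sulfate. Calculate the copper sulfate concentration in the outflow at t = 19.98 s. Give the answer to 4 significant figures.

0.09136 g/L

Accumulation = in − out for the solute gives V dC/dt = Q(C_in − C).
Time constant τ = V/Q = 20.41/3.080 = 6.62662 s.
C approaches C_in exponentially: C(t) = C_in + (C₀ − C_in) e^(−t/τ).
C(19.98) = 0 + (1.863 − 0)·e^(−19.98/6.62662) = 0 + (1.86300)·0.0490404 = 0.0913623 g/L.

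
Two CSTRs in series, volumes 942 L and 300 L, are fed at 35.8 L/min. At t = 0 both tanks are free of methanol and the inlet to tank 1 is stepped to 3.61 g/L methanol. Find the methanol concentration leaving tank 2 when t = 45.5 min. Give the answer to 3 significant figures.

Time constants: τᵢ = Vᵢ/Q for each well-mixed tank.
τ₁ = 942/35.8 = 26.313 min; τ₂ = 300/35.8 = 8.3799 min.
Solving the cascade with C₁(0)=C₂(0)=0 gives C₂(t) = C_in[1 − (τ₁ e^(−t/τ₁) − τ₂ e^(−t/τ₂))/(τ₁ − τ₂)].
At t = 45.5: e^(−t/τ₁) = 0.17743, e^(−t/τ₂) = 0.0043846.
C₂ = 3.61·[1 − (26.313·0.17743 − 8.3799·0.0043846)/(17.933)] = 3.61·0.74171 = 2.6776 g/L.

2.68 g/L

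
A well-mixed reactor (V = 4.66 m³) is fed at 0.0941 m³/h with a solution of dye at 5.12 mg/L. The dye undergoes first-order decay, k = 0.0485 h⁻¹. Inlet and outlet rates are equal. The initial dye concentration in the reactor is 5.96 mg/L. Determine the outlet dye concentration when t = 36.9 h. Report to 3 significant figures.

1.86 mg/L

Accumulation = in − out − consumed: V dC/dt = Q C_in − Q C − k V C.
This is linear with rate a = Q/V + k = 0.068693 h⁻¹.
C_ss = Q C_in/(Q + kV) = 1.5051 mg/L; C(t) = C_ss + (C₀ − C_ss) e^(−a t).
C(36.9) = 1.5051 + (4.4549)·e^(−0.068693·36.9) = 1.5051 + (4.4549)·0.079279 = 1.8583 mg/L.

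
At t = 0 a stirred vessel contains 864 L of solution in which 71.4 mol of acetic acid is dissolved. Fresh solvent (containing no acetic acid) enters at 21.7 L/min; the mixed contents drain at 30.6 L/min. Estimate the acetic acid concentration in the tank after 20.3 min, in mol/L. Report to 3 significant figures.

Let m(t) be the amount of acetic acid. Volume: V(t) = V₀ + (Q_in − Q_out) t = 864 − 8.9000 t; V(20.3) = 683.33 L.
Solute balance: dm/dt = 0 − Q_out C = −Q_out m/V(t).
Separate: dm/m = −Q_out dt/V(t) ⇒ ln(m/m₀) = −(Q_out/(Q_in−Q_out)) ln(V/V₀).
m = m₀ (V₀/V)^(Q_out/(Q_in−Q_out)) = 71.4 × (864/683.33)^(-3.4382) = 31.872 mol.
C = m/V = 31.872/683.33 = 0.046641 mol/L.

0.0466 mol/L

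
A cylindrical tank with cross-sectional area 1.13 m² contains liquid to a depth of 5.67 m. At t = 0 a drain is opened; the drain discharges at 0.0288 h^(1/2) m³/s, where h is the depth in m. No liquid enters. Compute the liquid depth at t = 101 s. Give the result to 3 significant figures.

1.20 m

Unsteady balance on liquid volume: A dh/dt = −0.0288 √h.
∫ h^(−1/2) dh = −(0.0288/A) ∫ dt, giving 2√h = 2√h₀ − (0.0288/A) t.
√h = √5.67 − 0.0288·101/(2·1.13) = 2.3812 − 1.2871 = 1.0941.
h = 1.0941² = 1.1970 m.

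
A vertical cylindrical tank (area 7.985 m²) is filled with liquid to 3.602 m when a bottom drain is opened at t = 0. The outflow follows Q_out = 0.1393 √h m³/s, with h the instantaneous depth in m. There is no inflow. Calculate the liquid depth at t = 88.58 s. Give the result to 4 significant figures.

1.266 m

A dh/dt = −Q_out = −0.1393 √h.
∫ h^(−1/2) dh = −(0.1393/A) ∫ dt, giving 2√h = 2√h₀ − (0.1393/A) t.
√h = √3.602 − 0.1393·88.58/(2·7.985) = 1.89789 − 0.772648 = 1.12525.
h = 1.12525² = 1.26618 m.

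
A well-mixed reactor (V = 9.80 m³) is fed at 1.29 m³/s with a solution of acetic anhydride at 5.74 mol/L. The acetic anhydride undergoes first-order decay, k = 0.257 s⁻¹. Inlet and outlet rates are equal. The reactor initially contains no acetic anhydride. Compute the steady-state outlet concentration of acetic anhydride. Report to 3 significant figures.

Accumulation = in − out − consumed: V dC/dt = Q C_in − Q C − k V C.
Steady state (dC/dt = 0): C_ss = Q C_in/(Q + kV) = C_in/(1 + kV/Q).
C_ss = 1.29·5.74/(1.29 + 0.257·9.80) = 7.4046/3.8086 = 1.9442 mol/L.

1.94 mol/L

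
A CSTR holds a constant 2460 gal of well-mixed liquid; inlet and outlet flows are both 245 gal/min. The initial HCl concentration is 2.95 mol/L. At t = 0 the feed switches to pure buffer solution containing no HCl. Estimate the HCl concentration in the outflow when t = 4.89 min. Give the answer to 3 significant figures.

Unsteady species balance (constant V, well mixed): V dC/dt = Q(C_in − C).
Rewrite as dC/dt + C/τ = C_in/τ, τ = V/Q = 10.041 min.
C approaches C_in exponentially: C(t) = C_in + (C₀ − C_in) e^(−t/τ).
C(4.89) = 0 + (2.95 − 0)·e^(−4.89/10.041) = 0 + (2.9500)·0.61446 = 1.8127 mol/L.

1.81 mol/L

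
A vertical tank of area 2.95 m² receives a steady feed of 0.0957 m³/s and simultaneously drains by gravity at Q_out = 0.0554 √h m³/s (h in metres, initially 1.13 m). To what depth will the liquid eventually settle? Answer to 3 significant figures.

2.98 m

Volume balance on the tank: A dh/dt = Q_in − 0.0554 √h. At steady state dh/dt = 0:
Q_in = 0.0554 √h_ss ⇒ √h_ss = 0.0957/0.0554 = 1.7274.
h_ss = 1.7274² = 2.9840 m. (Since h₀ = 1.13 m < h_ss, the level will rise toward this value.)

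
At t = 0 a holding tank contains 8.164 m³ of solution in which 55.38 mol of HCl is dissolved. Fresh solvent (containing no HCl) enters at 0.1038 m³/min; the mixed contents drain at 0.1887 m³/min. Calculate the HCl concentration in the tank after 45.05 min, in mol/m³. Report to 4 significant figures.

3.132 mol/m³

Let m(t) be the amount of HCl. Volume: V(t) = V₀ + (Q_in − Q_out) t = 8.164 − 0.0849000 t; V(45.05) = 4.33925 m³.
Species balance (pure solvent in): dm/dt = −Q_out · m/V(t).
Separate: dm/m = −Q_out dt/V(t) ⇒ ln(m/m₀) = −(Q_out/(Q_in−Q_out)) ln(V/V₀).
m = m₀ (V₀/V)^(Q_out/(Q_in−Q_out)) = 55.38 × (8.164/4.33925)^(-2.22261) = 13.5917 mol.
C = m/V = 13.5917/4.33925 = 3.13225 mol/m³.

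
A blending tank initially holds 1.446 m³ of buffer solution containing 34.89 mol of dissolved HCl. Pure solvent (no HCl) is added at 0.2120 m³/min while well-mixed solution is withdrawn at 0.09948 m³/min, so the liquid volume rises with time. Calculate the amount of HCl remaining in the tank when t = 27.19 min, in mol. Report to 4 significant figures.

Total volume: dV/dt = Q_in − Q_out = 0.112520 m³/min, so V(t) = 1.446 + 0.112520 t and V(27.19) = 4.50542 m³.
No HCl enters, so dm/dt = −Q_out · (m/V).
Separate: dm/m = −Q_out dt/V(t) ⇒ ln(m/m₀) = −(Q_out/(Q_in−Q_out)) ln(V/V₀).
m = m₀ (V₀/V)^(Q_out/(Q_in−Q_out)) = 34.89 × (1.446/4.50542)^(0.884109) = 12.7742 mol.

12.77 mol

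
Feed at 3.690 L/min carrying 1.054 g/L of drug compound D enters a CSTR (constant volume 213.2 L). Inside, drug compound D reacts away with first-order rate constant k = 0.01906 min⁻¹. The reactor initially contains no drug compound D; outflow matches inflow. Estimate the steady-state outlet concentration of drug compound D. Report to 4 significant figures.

Accumulation = in − out − consumed: V dC/dt = Q C_in − Q C − k V C.
Steady state (dC/dt = 0): C_ss = Q C_in/(Q + kV) = C_in/(1 + kV/Q).
C_ss = 3.690·1.054/(3.690 + 0.01906·213.2) = 3.88926/7.75359 = 0.501608 g/L.

0.5016 g/L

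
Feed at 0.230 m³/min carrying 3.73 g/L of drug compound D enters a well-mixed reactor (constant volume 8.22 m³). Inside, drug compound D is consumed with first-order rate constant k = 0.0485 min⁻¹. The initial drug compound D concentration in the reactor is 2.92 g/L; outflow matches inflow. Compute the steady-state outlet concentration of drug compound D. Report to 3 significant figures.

1.36 g/L

V dC/dt = Q(C_in − C) − k V C.
At steady state: 0 = Q C_in − (Q + kV) C_ss, so C_ss = Q C_in/(Q + kV).
C_ss = 0.230·3.73/(0.230 + 0.0485·8.22) = 0.85790/0.62867 = 1.3646 g/L.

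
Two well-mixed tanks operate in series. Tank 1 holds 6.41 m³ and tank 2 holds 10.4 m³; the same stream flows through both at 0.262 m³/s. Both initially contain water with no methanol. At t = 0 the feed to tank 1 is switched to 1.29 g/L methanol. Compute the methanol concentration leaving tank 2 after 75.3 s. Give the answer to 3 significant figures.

Time constants: τᵢ = Vᵢ/Q for each well-mixed tank.
τ₁ = 6.41/0.262 = 24.466 s; τ₂ = 10.4/0.262 = 39.695 s.
Tank 1: C₁ = C_in(1 − e^(−t/τ₁)). Tank 2 (τ₁ ≠ τ₂): C₂ = C_in[1 − (τ₁ e^(−t/τ₁) − τ₂ e^(−t/τ₂))/(τ₁ − τ₂)].
At t = 75.3: e^(−t/τ₁) = 0.046061, e^(−t/τ₂) = 0.15002.
C₂ = 1.29·[1 − (24.466·0.046061 − 39.695·0.15002)/(-15.229)] = 1.29·0.68297 = 0.88103 g/L.

0.881 g/L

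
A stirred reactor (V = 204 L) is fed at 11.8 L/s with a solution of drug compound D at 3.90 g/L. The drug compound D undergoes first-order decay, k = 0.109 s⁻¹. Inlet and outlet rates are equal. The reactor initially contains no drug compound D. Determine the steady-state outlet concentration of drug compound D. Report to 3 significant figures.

1.35 g/L

Species balance: V dC/dt = Q C_in − Q C − k V C.
At steady state: 0 = Q C_in − (Q + kV) C_ss, so C_ss = Q C_in/(Q + kV).
C_ss = 11.8·3.90/(11.8 + 0.109·204) = 46.020/34.036 = 1.3521 g/L.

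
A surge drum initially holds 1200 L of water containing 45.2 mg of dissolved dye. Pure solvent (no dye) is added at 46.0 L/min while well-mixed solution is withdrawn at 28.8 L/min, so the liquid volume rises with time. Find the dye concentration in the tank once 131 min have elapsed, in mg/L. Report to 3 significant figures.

Let m(t) be the amount of dye. Volume: V(t) = V₀ + (Q_in − Q_out) t = 1200 + 17.200 t; V(131) = 3453.2 L.
Solute balance: dm/dt = 0 − Q_out C = −Q_out m/V(t).
dm/m = −Q_out dt/(V₀ + 17.200 t); integrating gives ln(m/m₀) = −(Q_out/(Q_in−Q_out)) ln(V/V₀).
m = m₀ (V₀/V)^(Q_out/(Q_in−Q_out)) = 45.2 × (1200/3453.2)^(1.6744) = 7.7004 mg.
C = m/V = 7.7004/3453.2 = 0.0022299 mg/L.

0.00223 mg/L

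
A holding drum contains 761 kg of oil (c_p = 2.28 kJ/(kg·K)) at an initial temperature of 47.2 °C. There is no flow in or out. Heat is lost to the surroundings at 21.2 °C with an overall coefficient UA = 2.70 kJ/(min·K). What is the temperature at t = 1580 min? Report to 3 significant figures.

23.4 °C

Lumped-capacitance energy balance: M c_p dT/dt = UA(T_amb − T).
dT/dt = (T_ss − T)/τ with T_ss = T_amb = 21.200 °C, τ = M c_p/UA = 761·2.28/2.70 = 642.62 min.
Integrating: T(t) = T_ss + (T₀ − T_ss) e^(−t/τ).
T(1580) = 21.200 + (26.000)·0.085548 = 23.424 °C.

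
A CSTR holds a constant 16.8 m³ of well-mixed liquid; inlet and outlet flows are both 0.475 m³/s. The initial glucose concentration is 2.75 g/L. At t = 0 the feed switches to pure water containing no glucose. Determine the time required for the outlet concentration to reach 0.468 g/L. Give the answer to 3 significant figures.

Mass balance on the solute (V constant): V dC/dt = Q(C_in − C), so τ = V/Q = 35.368 s.
C(t) = C_in + (C₀ − C_in) e^(−t/τ). Set C = 0.468 and solve for t:
e^(−t/τ) = (C − C_in)/(C₀ − C_in) = (0.468 − 0)/(2.75 − 0) = 0.17018
t = −τ ln(…) = 35.368 × 1.7709 = 62.634 s.

62.6 s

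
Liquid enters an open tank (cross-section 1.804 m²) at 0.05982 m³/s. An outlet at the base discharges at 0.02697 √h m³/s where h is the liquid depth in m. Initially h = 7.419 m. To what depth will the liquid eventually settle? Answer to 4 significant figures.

Level balance: A dh/dt = 0.05982 − 0.02697 √h. Setting dh/dt = 0:
Q_in = 0.02697 √h_ss ⇒ √h_ss = 0.05982/0.02697 = 2.21802.
h_ss = 2.21802² = 4.91961 m. (Since h₀ = 7.419 m > h_ss, the level will fall toward this value.)

4.920 m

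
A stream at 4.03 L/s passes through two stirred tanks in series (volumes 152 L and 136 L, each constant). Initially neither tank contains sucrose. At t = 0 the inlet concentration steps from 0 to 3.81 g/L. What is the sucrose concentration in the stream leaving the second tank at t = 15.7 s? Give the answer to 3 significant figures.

0.277 g/L

Time constants: τᵢ = Vᵢ/Q for each well-mixed tank.
τ₁ = 152/4.03 = 37.717 s; τ₂ = 136/4.03 = 33.747 s.
Solving the cascade with C₁(0)=C₂(0)=0 gives C₂(t) = C_in[1 − (τ₁ e^(−t/τ₁) − τ₂ e^(−t/τ₂))/(τ₁ − τ₂)].
At t = 15.7: e^(−t/τ₁) = 0.65951, e^(−t/τ₂) = 0.62799.
C₂ = 3.81·[1 − (37.717·0.65951 − 33.747·0.62799)/(3.9702)] = 3.81·0.072577 = 0.27652 g/L.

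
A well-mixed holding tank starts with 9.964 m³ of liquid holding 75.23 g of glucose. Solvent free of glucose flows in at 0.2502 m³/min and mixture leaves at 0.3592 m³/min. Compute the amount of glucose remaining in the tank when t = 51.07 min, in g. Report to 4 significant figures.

5.078 g

Let m(t) be the amount of glucose. Volume: V(t) = V₀ + (Q_in − Q_out) t = 9.964 − 0.109000 t; V(51.07) = 4.39737 m³.
Solute balance: dm/dt = 0 − Q_out C = −Q_out m/V(t).
Separate: dm/m = −Q_out dt/V(t) ⇒ ln(m/m₀) = −(Q_out/(Q_in−Q_out)) ln(V/V₀).
m = m₀ (V₀/V)^(Q_out/(Q_in−Q_out)) = 75.23 × (9.964/4.39737)^(-3.29541) = 5.07839 g.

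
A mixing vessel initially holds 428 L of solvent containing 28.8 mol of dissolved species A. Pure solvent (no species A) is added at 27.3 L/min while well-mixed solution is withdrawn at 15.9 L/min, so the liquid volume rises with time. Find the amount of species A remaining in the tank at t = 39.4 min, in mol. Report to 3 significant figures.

10.6 mol

Let m(t) be the amount of species A. Volume: V(t) = V₀ + (Q_in − Q_out) t = 428 + 11.400 t; V(39.4) = 877.16 L.
Solute balance: dm/dt = 0 − Q_out C = −Q_out m/V(t).
Separate: dm/m = −Q_out dt/V(t) ⇒ ln(m/m₀) = −(Q_out/(Q_in−Q_out)) ln(V/V₀).
m = m₀ (V₀/V)^(Q_out/(Q_in−Q_out)) = 28.8 × (428/877.16)^(1.3947) = 10.586 mol.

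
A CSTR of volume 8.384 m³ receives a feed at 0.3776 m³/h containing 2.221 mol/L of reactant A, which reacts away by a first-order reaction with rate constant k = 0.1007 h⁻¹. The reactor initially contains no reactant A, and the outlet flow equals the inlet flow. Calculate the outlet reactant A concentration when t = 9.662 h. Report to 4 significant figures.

0.5185 mol/L

V dC/dt = Q(C_in − C) − k V C.
This is linear with rate a = Q/V + k = 0.145738 h⁻¹.
C_ss = Q C_in/(Q + kV) = 0.686366 mol/L; C(t) = C_ss + (C₀ − C_ss) e^(−a t).
C(9.662) = 0.686366 + (-0.686366)·e^(−0.145738·9.662) = 0.686366 + (-0.686366)·0.244602 = 0.518480 mol/L.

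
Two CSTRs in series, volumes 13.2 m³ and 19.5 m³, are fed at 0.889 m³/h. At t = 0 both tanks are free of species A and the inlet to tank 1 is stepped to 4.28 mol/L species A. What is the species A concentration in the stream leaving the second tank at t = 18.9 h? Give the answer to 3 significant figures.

1.19 mol/L

Each tank obeys Vᵢ dCᵢ/dt = Q(Cᵢ₋₁ − Cᵢ), so τᵢ = Vᵢ/Q.
τ₁ = 13.2/0.889 = 14.848 h; τ₂ = 19.5/0.889 = 21.935 h.
Tank 1: C₁ = C_in(1 − e^(−t/τ₁)). Tank 2 (τ₁ ≠ τ₂): C₂ = C_in[1 − (τ₁ e^(−t/τ₁) − τ₂ e^(−t/τ₂))/(τ₁ − τ₂)].
At t = 18.9: e^(−t/τ₁) = 0.28002, e^(−t/τ₂) = 0.42247.
C₂ = 4.28·[1 − (14.848·0.28002 − 21.935·0.42247)/(-7.0866)] = 4.28·0.27908 = 1.1945 mol/L.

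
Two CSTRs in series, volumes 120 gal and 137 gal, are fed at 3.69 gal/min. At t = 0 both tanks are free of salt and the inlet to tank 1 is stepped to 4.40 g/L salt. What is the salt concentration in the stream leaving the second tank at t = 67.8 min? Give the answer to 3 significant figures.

2.55 g/L

Each tank obeys Vᵢ dCᵢ/dt = Q(Cᵢ₋₁ − Cᵢ), so τᵢ = Vᵢ/Q.
τ₁ = 120/3.69 = 32.520 min; τ₂ = 137/3.69 = 37.127 min.
Tank 1: C₁ = C_in(1 − e^(−t/τ₁)). Tank 2 (τ₁ ≠ τ₂): C₂ = C_in[1 − (τ₁ e^(−t/τ₁) − τ₂ e^(−t/τ₂))/(τ₁ − τ₂)].
At t = 67.8: e^(−t/τ₁) = 0.12433, e^(−t/τ₂) = 0.16103.
C₂ = 4.40·[1 − (32.520·0.12433 − 37.127·0.16103)/(-4.6070)] = 4.40·0.57986 = 2.5514 g/L.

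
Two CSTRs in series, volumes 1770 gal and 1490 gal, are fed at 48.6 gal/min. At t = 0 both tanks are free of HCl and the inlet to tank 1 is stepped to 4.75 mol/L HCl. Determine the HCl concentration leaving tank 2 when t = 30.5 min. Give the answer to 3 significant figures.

1.10 mol/L

Time constants: τᵢ = Vᵢ/Q for each well-mixed tank.
τ₁ = 1770/48.6 = 36.420 min; τ₂ = 1490/48.6 = 30.658 min.
Tank 1: C₁ = C_in(1 − e^(−t/τ₁)). Tank 2 (τ₁ ≠ τ₂): C₂ = C_in[1 − (τ₁ e^(−t/τ₁) − τ₂ e^(−t/τ₂))/(τ₁ − τ₂)].
At t = 30.5: e^(−t/τ₁) = 0.43281, e^(−t/τ₂) = 0.36979.
C₂ = 4.75·[1 − (36.420·0.43281 − 30.658·0.36979)/(5.7613)] = 4.75·0.23181 = 1.1011 mol/L.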